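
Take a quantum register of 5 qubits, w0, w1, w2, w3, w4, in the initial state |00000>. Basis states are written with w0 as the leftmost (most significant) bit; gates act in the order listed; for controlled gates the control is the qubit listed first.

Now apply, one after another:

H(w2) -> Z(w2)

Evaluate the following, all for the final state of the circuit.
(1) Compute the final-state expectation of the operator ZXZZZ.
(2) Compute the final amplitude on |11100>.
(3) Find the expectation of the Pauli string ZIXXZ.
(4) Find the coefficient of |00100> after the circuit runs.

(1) The expectation value of ZXZZZ is 0.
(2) The final state's coefficient on |11100> equals 0.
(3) The expectation value of ZIXXZ is 0.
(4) The final state's coefficient on |00100> equals -sqrt(2)/2.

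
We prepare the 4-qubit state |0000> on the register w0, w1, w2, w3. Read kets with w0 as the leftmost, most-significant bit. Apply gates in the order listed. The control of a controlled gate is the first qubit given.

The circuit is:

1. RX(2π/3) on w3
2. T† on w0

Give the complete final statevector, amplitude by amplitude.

The final amplitudes are 1/2 on |0000>, -sqrt(3)*I/2 on |0001>, and 0 on every other basis state.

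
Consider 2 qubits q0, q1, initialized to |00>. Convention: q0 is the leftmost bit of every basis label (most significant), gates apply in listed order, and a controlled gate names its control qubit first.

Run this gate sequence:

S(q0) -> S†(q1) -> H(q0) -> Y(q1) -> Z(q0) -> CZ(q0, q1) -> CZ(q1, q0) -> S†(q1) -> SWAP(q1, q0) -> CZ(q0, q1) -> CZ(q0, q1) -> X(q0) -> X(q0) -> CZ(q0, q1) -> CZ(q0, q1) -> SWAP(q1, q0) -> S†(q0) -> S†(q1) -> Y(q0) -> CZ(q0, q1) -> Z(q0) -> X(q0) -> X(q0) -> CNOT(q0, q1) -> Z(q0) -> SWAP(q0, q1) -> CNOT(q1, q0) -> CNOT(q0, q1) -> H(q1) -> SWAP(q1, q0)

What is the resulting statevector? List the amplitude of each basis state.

The resulting statevector has amplitude 0 on |00>, -1/2 - I/2 on |01>, 0 on |10>, -1/2 + I/2 on |11>. Key observation: steps 9-16 multiply out to the identity, so the circuit reduces to the remaining gates.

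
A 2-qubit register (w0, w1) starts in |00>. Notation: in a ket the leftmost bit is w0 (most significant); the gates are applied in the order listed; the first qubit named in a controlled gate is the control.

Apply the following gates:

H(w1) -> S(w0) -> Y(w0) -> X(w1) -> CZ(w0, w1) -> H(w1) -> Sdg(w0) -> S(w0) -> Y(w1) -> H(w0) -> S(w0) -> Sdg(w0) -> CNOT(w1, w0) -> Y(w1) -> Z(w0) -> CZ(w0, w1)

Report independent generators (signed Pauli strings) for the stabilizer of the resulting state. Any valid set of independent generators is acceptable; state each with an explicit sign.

The stabilizer group can be generated by -XI, -IZ, among other valid generating sets.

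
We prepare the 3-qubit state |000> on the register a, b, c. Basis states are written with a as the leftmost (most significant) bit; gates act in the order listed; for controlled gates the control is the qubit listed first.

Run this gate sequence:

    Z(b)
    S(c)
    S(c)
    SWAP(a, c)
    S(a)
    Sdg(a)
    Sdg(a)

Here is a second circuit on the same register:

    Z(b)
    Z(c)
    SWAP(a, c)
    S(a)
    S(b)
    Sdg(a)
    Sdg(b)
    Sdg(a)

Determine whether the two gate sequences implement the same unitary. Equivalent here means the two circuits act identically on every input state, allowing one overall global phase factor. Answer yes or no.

Yes — the two circuits implement the same unitary up to a global phase.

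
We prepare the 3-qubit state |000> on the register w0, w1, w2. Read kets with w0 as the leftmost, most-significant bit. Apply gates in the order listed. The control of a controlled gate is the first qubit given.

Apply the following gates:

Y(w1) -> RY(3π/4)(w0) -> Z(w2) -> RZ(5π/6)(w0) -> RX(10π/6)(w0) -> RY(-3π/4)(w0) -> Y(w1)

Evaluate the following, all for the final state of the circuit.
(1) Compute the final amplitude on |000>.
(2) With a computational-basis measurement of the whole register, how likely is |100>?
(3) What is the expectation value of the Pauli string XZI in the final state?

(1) |000> carries amplitude (-sqrt(6) + 2*sqrt(3) + sqrt(2)*I + (sqrt(6) + 2*sqrt(3) + sqrt(2)*I)*exp(5*I*pi/6))*exp(7*I*pi/12)/8 in the final state.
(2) A full measurement returns |100> with probability sqrt(3)/16 + 3/8.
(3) In the final state, XZI has expectation 1/4 + 3*sqrt(3)/8.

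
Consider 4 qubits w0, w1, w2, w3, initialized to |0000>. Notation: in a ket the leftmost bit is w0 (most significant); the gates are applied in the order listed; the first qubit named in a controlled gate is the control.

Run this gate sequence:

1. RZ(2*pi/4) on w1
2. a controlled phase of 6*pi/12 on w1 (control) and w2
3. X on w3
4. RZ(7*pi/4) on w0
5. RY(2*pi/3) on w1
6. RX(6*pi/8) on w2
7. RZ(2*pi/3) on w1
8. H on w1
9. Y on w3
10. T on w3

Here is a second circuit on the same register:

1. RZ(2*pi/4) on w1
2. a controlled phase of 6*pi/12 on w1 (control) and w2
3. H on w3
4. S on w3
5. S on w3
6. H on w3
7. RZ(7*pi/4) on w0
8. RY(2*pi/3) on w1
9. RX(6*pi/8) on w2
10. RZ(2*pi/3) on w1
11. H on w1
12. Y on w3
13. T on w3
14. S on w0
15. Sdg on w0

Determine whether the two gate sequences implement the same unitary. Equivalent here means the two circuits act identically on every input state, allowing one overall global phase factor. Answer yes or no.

Yes, they are equivalent — the unitaries differ by at most a global phase.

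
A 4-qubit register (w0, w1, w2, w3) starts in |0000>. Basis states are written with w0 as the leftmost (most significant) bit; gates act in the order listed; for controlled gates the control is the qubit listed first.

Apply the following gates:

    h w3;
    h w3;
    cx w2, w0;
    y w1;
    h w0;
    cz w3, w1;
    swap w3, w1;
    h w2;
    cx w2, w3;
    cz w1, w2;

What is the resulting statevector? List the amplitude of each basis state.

The final amplitudes are I/2 on |0001>, I/2 on |0010>, I/2 on |1001>, I/2 on |1010>, and 0 on every other basis state.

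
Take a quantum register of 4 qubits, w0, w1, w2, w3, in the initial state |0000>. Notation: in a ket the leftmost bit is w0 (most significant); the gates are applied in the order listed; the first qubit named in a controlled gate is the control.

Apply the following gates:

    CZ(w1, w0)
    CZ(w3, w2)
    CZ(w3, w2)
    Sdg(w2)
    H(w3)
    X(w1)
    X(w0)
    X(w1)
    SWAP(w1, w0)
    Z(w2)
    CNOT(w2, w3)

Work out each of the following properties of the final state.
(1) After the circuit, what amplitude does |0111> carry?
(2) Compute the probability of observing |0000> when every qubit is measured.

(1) |0111> carries amplitude 0 in the final state.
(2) Outcome |0000> occurs with probability 0.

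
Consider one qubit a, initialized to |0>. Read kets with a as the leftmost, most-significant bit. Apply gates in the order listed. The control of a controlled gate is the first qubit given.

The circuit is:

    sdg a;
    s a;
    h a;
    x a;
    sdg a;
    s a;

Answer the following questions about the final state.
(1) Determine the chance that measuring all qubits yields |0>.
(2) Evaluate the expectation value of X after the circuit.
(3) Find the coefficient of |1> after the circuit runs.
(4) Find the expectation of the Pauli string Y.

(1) Outcome |0> occurs with probability 1/2.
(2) The expectation value of X is 1.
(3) The final state's coefficient on |1> equals sqrt(2)/2.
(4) The observable Y averages to 0.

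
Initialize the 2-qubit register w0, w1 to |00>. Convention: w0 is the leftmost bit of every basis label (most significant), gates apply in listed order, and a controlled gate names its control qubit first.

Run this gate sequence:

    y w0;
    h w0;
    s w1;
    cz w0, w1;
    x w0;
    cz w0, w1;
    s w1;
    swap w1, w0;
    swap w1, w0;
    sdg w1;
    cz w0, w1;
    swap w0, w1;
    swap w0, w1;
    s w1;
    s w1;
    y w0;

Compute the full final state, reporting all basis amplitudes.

After the circuit, the state carries amplitude sqrt(2)/2 on |00>, 0 on |01>, sqrt(2)/2 on |10>, 0 on |11>. Key observation: gates 6-11 undo each other exactly, leaving only the rest of the circuit to track.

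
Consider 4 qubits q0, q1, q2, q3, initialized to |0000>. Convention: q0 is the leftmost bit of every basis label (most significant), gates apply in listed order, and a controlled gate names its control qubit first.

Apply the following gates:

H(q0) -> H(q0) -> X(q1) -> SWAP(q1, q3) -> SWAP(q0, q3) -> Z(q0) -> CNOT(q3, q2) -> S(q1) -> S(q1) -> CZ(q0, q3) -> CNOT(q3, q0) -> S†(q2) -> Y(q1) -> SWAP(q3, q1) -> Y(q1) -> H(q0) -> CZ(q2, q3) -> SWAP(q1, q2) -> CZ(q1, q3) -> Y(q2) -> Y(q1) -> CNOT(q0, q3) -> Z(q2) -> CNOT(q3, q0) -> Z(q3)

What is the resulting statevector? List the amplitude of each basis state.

The resulting statevector has amplitude -sqrt(2)/2 on |1100>, -sqrt(2)/2 on |1101>, and 0 on every other basis state.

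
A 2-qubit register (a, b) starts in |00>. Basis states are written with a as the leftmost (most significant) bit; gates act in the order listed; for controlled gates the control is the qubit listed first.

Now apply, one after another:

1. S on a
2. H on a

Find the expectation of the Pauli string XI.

The expectation value of XI is 1.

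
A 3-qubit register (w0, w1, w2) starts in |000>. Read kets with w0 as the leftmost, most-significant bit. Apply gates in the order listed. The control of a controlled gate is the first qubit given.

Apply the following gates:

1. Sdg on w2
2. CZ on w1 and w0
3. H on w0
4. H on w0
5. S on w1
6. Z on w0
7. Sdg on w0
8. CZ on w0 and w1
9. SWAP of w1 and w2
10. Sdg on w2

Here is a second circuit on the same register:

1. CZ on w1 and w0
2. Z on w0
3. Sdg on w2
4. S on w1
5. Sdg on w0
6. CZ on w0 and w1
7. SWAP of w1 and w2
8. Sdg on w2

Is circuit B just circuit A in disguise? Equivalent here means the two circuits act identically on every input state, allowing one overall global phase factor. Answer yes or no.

Yes, they are equivalent — the unitaries differ by at most a global phase.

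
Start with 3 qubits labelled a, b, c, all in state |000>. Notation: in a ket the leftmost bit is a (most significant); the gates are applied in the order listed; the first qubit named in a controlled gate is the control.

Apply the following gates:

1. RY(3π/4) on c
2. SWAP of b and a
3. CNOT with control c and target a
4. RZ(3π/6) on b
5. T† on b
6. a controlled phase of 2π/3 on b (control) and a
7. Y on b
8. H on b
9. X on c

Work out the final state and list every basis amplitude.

After the circuit, the state carries amplitude 0 on |000>, sqrt(4 - 2*sqrt(2))*exp(I*pi/4)/4 on |001>, 0 on |010>, -sqrt(4 - 2*sqrt(2))*exp(I*pi/4)/4 on |011>, sqrt(2*sqrt(2) + 4)*exp(I*pi/4)/4 on |100>, 0 on |101>, -sqrt(2*sqrt(2) + 4)*exp(I*pi/4)/4 on |110>, 0 on |111>.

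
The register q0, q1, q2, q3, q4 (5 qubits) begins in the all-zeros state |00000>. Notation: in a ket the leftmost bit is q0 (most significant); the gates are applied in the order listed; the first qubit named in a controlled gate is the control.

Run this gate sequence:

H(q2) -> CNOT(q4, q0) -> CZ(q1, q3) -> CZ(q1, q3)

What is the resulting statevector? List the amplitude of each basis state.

The final amplitudes are sqrt(2)/2 on |00000>, sqrt(2)/2 on |00100>, and 0 on every other basis state. Key observation: the block from step 3 through step 4 cancels to the identity and can be dropped.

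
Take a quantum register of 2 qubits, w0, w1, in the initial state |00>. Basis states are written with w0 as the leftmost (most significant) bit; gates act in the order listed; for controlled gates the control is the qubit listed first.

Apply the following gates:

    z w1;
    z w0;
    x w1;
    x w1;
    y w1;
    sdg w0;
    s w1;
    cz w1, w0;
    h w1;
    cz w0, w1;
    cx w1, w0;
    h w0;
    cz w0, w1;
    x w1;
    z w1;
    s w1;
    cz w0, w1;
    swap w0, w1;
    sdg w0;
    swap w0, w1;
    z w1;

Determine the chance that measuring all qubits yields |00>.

A full measurement returns |00> with probability 1/4.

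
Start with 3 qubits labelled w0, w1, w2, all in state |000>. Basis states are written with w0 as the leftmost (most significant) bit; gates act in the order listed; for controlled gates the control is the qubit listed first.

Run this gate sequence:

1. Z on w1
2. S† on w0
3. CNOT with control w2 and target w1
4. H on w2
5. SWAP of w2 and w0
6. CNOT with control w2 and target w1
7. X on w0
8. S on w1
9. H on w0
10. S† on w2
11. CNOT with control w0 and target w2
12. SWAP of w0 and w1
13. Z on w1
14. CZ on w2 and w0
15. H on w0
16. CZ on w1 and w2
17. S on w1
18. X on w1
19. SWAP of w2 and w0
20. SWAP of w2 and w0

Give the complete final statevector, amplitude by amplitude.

The resulting statevector has amplitude sqrt(2)/2 on |010>, sqrt(2)/2 on |110>, and 0 on every other basis state.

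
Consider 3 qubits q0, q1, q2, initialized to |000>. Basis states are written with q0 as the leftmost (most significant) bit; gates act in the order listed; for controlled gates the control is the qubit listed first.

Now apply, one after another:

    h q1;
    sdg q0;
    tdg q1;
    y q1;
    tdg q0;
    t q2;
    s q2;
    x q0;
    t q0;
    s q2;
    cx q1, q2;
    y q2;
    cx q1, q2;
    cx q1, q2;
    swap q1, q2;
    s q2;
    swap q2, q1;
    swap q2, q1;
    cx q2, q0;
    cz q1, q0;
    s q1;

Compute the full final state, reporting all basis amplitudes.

The final amplitudes are sqrt(2)*exp(3*I*pi/4)/2 on |001>, -sqrt(2)*I/2 on |110>, and 0 on every other basis state. Key observation: gates 17-18 undo each other exactly, leaving only the rest of the circuit to track.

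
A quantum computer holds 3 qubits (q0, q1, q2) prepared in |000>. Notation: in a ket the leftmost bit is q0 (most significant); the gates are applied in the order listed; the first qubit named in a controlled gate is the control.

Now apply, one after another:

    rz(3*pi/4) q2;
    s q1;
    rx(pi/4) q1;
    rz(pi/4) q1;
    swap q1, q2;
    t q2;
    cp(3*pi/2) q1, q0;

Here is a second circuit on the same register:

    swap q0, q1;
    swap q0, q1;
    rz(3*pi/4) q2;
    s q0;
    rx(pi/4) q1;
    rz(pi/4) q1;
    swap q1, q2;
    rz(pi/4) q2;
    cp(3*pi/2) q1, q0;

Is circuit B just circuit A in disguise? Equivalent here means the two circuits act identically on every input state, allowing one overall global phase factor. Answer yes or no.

No — the two circuits implement different unitaries, even allowing a global phase.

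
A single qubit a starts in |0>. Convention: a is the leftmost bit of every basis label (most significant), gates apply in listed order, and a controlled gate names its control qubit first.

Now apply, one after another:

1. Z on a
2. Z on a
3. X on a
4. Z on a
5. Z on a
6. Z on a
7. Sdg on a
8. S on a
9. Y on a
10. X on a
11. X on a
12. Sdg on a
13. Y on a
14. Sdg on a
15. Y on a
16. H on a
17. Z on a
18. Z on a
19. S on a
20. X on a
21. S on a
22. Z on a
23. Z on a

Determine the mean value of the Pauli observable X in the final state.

The observable X averages to 1.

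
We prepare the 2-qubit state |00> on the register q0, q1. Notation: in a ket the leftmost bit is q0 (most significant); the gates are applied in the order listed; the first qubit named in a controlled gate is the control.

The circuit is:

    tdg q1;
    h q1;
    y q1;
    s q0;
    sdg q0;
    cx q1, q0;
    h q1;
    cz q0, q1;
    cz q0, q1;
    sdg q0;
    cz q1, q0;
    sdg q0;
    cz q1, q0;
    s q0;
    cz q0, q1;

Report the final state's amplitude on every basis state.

After the circuit, the state carries amplitude -I/2 on |00>, -I/2 on |01>, 1/2 on |10>, 1/2 on |11>.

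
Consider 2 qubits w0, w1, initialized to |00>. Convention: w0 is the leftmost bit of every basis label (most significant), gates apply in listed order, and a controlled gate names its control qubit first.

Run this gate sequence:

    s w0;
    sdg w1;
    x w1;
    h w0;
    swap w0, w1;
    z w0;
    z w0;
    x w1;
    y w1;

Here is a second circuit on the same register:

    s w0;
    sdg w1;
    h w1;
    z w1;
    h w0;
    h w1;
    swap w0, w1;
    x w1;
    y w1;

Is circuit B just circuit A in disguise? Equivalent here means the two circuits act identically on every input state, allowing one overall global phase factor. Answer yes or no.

Yes, they are equivalent — the unitaries differ by at most a global phase.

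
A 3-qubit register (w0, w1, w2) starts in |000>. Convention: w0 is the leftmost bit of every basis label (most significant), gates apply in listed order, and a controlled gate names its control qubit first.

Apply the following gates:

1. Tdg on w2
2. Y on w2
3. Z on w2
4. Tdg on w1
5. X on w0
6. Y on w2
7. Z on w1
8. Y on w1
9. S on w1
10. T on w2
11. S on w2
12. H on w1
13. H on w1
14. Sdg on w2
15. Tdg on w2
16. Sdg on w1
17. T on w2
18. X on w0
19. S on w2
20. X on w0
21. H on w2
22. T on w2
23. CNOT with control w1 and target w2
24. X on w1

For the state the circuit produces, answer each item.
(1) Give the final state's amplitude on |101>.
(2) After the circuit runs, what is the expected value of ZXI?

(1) The final state's coefficient on |101> equals -sqrt(2)*I/2.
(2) In the final state, ZXI has expectation 0.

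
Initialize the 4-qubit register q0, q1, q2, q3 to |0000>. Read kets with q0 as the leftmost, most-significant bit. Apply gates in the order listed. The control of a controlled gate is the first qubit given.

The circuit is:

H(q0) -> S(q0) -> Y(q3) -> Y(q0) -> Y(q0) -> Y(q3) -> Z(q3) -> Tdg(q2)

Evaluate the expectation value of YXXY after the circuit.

The observable YXXY averages to 0. Key observation: steps 3-6 multiply out to the identity, so the circuit reduces to the remaining gates.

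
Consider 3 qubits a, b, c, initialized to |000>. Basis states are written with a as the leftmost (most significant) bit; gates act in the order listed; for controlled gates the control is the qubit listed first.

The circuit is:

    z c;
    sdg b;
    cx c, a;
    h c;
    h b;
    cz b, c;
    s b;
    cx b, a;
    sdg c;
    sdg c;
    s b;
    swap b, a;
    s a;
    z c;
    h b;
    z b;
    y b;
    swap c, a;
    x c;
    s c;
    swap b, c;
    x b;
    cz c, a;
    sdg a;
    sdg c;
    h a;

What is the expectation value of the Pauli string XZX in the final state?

The expectation value of XZX is 0.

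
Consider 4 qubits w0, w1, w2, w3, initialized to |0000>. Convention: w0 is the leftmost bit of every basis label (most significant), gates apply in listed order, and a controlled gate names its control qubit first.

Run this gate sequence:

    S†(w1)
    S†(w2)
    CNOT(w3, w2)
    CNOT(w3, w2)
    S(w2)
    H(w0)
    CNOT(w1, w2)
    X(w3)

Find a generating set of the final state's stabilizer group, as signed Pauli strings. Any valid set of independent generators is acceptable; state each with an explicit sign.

One valid set of independent stabilizer generators is +XIII, +IZII, +IIZI, -IIIZ (any independent generating set of the same group is equally correct). Key observation: the block from step 2 through step 5 cancels to the identity and can be dropped.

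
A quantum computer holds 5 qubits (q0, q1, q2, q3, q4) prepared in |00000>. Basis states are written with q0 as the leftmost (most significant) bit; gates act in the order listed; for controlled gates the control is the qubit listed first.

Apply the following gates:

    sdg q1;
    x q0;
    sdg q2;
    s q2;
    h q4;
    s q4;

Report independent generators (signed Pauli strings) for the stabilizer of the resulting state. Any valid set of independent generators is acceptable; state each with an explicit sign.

The final state is stabilized by the group generated by +IIIIY, -ZIIII, +IZIII, +IIZII, +IIIZI; other independent generating sets are equally valid.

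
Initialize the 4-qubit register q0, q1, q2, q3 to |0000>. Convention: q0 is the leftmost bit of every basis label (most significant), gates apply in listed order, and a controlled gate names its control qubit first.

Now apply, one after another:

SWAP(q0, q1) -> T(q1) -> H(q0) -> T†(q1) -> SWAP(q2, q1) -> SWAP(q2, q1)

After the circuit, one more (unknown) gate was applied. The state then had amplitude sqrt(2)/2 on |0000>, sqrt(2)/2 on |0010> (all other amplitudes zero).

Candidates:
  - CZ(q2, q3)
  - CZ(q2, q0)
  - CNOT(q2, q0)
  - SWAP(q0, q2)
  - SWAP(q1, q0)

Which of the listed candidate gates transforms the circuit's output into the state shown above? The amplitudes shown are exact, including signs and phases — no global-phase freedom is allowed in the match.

The applied gate was SWAP(q0, q2). Key observation: the block from step 5 through step 6 cancels to the identity and can be dropped.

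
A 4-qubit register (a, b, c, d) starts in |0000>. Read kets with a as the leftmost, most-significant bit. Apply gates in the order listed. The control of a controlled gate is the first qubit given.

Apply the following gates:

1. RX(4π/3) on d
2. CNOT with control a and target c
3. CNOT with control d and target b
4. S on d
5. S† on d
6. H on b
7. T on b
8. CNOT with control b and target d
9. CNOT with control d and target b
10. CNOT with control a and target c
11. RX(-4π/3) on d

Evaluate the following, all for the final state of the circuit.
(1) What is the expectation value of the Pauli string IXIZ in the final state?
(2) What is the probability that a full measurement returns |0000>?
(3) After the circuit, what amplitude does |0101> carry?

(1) In the final state, IXIZ has expectation 3/4.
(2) The probability of measuring |0000> is sqrt(6)/32 + 1/8.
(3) The final state's coefficient on |0101> equals -3*sqrt(2)*exp(I*pi/4)/8 + sqrt(6)*I/8.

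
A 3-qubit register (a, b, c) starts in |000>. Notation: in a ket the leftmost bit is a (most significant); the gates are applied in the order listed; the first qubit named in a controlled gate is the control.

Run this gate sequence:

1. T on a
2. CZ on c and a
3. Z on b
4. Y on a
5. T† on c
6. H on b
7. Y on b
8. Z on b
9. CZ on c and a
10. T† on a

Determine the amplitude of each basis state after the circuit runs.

After the circuit, the state carries amplitude -sqrt(2)*exp(3*I*pi/4)/2 on |100>, -sqrt(2)*exp(3*I*pi/4)/2 on |110>, and 0 on every other basis state.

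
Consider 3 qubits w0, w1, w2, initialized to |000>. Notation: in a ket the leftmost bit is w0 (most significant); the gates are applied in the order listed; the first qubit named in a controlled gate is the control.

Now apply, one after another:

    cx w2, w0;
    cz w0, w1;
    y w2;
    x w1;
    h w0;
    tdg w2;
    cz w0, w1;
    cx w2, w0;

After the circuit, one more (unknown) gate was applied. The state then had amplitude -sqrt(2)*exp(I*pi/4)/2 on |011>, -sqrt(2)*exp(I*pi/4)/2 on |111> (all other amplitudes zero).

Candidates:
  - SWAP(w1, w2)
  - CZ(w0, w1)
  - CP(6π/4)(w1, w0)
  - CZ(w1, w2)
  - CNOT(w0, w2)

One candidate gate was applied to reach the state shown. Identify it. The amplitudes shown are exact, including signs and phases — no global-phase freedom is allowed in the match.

It was CZ(w0, w1) that produced the state shown.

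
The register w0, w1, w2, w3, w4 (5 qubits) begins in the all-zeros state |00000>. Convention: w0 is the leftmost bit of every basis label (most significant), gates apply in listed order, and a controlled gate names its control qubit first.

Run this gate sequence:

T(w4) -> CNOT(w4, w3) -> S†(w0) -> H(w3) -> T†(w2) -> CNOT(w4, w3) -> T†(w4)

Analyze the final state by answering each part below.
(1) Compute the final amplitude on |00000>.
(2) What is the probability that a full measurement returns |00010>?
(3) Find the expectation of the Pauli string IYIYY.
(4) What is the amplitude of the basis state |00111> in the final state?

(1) The final state's coefficient on |00000> equals sqrt(2)/2.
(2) A full measurement returns |00010> with probability 1/2.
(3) The observable IYIYY averages to 0.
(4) |00111> carries amplitude 0 in the final state.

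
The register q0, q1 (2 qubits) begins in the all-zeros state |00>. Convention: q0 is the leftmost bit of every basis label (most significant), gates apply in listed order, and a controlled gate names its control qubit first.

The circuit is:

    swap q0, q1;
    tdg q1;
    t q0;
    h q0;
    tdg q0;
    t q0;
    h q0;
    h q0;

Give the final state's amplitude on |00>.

The final state's coefficient on |00> equals sqrt(2)/2. Key observation: the block from step 4 through step 7 cancels to the identity and can be dropped.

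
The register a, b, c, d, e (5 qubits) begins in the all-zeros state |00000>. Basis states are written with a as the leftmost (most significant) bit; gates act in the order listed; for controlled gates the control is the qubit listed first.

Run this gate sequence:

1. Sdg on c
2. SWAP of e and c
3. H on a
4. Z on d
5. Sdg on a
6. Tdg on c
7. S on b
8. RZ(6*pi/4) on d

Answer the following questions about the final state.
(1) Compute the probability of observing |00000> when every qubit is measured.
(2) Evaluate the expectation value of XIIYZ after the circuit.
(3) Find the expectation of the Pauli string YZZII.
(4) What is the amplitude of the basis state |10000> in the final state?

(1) Outcome |00000> occurs with probability 1/2.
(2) The expectation value of XIIYZ is 0.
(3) The expectation value of YZZII is -1.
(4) The amplitude on |10000> is sqrt(2)*exp(3*I*pi/4)/2.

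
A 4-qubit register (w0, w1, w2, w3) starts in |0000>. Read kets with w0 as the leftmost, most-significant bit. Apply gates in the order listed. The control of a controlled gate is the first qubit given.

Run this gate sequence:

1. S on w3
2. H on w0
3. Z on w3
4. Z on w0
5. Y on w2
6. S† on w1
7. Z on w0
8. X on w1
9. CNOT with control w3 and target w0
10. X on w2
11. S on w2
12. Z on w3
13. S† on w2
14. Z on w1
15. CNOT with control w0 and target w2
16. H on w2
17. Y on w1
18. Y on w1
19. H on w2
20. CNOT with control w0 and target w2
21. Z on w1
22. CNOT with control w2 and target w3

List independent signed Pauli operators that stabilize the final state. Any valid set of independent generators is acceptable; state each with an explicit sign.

The final state is stabilized by the group generated by +XIII, -IZII, +IIZI, +IIIZ; other independent generating sets are equally valid. Key observation: steps 14-21 multiply out to the identity, so the circuit reduces to the remaining gates.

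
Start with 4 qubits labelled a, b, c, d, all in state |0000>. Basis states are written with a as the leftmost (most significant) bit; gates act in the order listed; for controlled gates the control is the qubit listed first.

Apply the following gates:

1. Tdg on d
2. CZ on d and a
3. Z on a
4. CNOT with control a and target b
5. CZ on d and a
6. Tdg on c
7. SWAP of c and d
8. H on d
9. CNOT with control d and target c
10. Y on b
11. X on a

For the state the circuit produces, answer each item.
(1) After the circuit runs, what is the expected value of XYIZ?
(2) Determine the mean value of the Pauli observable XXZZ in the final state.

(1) In the final state, XYIZ has expectation 0.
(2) The expectation value of XXZZ is 0.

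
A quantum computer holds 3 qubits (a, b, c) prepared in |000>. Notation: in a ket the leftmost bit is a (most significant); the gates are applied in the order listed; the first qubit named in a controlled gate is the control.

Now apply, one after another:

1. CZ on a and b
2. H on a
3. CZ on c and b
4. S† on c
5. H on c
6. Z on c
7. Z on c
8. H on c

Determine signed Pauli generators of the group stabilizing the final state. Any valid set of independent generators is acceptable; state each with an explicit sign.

The stabilizer group can be generated by +XII, +IZI, +IIZ, among other valid generating sets. Key observation: steps 5-8 multiply out to the identity, so the circuit reduces to the remaining gates.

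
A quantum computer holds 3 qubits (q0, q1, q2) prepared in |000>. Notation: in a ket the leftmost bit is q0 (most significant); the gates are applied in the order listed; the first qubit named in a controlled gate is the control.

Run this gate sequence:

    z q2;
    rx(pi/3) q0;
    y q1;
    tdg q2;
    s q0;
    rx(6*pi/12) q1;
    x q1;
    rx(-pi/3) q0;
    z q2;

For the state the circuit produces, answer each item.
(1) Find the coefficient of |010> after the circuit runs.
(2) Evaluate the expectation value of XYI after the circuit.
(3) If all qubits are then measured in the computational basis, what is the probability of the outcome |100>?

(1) The amplitude on |010> is sqrt(2)*(3 + I)/8.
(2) In the final state, XYI has expectation -sqrt(3)/2.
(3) The probability of measuring |100> is 3/16.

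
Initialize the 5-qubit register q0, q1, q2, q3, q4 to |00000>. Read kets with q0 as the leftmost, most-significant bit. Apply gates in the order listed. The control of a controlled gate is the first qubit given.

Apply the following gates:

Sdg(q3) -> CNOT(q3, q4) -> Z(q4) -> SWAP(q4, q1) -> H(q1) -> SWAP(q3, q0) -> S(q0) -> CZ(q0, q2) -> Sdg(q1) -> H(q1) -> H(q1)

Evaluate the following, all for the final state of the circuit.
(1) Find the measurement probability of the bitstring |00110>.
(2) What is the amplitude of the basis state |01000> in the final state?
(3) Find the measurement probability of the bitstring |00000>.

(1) Outcome |00110> occurs with probability 0. Key observation: the block from step 10 through step 11 cancels to the identity and can be dropped.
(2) The amplitude on |01000> is -sqrt(2)*I/2.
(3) A full measurement returns |00000> with probability 1/2.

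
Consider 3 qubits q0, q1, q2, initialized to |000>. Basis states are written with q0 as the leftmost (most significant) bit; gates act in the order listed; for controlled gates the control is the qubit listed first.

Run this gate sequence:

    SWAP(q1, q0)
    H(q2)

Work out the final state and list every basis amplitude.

The resulting statevector has amplitude sqrt(2)/2 on |000>, sqrt(2)/2 on |001>, and 0 on every other basis state.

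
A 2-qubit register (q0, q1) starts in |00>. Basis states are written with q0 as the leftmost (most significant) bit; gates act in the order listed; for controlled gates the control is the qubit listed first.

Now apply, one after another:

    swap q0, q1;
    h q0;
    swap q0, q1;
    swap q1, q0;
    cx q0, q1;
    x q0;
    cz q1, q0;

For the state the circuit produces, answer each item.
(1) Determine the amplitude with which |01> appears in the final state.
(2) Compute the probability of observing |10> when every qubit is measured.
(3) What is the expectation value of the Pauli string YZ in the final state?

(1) |01> carries amplitude sqrt(2)/2 in the final state.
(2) A full measurement returns |10> with probability 1/2.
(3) The observable YZ averages to 0.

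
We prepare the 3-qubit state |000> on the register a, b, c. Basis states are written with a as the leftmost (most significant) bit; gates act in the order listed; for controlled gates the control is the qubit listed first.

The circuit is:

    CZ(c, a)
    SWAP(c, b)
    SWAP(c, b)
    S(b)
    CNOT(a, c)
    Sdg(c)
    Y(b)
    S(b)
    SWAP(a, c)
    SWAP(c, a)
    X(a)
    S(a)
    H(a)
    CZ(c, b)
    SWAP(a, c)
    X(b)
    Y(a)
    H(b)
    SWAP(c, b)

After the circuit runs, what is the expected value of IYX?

The expectation value of IYX is 0.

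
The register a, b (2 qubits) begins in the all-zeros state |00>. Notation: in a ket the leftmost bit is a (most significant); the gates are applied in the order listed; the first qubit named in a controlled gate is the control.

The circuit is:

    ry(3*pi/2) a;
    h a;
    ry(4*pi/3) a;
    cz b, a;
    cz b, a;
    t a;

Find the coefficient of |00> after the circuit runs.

The final state's coefficient on |00> equals sqrt(3)/2.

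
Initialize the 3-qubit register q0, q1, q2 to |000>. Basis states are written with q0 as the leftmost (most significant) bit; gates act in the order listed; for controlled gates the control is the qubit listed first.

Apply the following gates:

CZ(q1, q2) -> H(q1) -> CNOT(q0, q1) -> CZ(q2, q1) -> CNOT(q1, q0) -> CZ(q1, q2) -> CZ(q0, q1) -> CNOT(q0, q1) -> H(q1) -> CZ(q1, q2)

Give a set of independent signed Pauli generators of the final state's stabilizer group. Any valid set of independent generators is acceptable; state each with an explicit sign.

The final state is stabilized by the group generated by -XII, +IXI, +IIZ; other independent generating sets are equally valid.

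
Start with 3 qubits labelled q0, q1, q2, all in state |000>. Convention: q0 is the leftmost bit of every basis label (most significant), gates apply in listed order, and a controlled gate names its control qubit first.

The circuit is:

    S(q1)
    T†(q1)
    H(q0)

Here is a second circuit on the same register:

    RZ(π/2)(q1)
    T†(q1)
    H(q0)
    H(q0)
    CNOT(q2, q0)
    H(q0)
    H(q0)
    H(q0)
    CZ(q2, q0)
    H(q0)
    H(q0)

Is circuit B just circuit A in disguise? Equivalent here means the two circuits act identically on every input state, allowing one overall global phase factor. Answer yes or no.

Yes — the two circuits implement the same unitary up to a global phase.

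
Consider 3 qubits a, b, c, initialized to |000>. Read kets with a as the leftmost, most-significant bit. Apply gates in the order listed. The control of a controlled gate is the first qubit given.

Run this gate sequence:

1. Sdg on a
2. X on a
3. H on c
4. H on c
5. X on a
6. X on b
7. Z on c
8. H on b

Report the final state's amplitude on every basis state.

The final amplitudes are sqrt(2)/2 on |000>, -sqrt(2)/2 on |010>, and 0 on every other basis state. Key observation: gates 2-5 undo each other exactly, leaving only the rest of the circuit to track.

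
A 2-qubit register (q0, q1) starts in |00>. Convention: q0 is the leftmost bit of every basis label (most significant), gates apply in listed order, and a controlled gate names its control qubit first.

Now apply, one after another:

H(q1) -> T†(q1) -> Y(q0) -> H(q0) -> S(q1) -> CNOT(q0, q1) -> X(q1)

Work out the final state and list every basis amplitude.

After the circuit, the state carries amplitude exp(3*I*pi/4)/2 on |00>, I/2 on |01>, -I/2 on |10>, -exp(3*I*pi/4)/2 on |11>.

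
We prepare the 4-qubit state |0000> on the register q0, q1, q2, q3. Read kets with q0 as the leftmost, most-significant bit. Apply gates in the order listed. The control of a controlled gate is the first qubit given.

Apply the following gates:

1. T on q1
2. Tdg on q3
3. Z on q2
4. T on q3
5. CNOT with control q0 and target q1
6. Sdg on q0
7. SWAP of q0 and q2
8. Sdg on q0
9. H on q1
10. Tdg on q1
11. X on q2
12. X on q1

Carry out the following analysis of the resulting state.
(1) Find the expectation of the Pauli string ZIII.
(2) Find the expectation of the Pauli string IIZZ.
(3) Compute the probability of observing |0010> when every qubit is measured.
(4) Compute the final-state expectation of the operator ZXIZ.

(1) In the final state, ZIII has expectation 1.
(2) The observable IIZZ averages to -1.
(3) A full measurement returns |0010> with probability 1/2.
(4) The expectation value of ZXIZ is sqrt(2)/2.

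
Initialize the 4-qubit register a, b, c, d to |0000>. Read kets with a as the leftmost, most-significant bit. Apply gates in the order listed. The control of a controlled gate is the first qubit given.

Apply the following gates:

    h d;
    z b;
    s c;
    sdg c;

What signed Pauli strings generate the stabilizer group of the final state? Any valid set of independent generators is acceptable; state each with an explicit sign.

One valid set of independent stabilizer generators is +IIIX, +ZIII, +IZII, +IIZI (any independent generating set of the same group is equally correct). Key observation: gates 3-4 undo each other exactly, leaving only the rest of the circuit to track.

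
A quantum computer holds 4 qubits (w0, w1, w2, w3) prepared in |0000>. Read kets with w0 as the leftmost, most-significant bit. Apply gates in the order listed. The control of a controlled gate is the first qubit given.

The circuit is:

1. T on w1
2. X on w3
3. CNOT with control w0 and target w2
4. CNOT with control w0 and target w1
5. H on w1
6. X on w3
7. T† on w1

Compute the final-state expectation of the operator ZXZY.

The observable ZXZY averages to 0.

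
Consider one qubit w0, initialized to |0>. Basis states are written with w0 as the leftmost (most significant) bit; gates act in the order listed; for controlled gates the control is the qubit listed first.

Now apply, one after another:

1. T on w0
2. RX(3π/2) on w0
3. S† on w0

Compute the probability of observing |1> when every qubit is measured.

The probability of measuring |1> is 1/2.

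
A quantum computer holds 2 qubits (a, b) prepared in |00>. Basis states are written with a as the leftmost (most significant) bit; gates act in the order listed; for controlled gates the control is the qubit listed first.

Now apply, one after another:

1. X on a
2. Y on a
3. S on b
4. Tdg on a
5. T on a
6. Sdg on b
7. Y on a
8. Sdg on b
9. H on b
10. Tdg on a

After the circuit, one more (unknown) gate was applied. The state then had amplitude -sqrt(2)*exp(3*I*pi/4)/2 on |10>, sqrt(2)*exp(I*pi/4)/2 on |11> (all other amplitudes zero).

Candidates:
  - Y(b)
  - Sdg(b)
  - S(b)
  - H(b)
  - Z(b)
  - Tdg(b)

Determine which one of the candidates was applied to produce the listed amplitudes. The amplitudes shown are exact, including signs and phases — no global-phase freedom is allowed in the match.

The unique candidate consistent with the amplitudes is S(b). Key observation: gates 2-7 undo each other exactly, leaving only the rest of the circuit to track.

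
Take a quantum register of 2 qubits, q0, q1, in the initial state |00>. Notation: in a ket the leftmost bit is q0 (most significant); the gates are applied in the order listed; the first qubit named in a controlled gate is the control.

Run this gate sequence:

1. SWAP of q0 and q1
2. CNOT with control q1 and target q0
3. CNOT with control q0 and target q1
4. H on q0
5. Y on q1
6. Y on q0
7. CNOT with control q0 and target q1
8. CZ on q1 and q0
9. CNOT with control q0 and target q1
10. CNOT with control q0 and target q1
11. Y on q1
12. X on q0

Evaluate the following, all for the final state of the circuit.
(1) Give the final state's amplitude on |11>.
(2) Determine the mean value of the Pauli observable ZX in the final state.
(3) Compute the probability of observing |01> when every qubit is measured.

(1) |11> carries amplitude 0 in the final state.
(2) The observable ZX averages to 0.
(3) The probability of measuring |01> is 1/2.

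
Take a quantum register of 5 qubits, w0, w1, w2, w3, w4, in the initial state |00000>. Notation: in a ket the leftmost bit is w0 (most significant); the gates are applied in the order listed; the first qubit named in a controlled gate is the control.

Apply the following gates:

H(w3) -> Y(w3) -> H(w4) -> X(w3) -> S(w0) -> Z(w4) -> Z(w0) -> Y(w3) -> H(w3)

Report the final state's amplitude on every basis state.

The resulting statevector has amplitude -sqrt(2)/2 on |00000>, sqrt(2)/2 on |00001>, and 0 on every other basis state.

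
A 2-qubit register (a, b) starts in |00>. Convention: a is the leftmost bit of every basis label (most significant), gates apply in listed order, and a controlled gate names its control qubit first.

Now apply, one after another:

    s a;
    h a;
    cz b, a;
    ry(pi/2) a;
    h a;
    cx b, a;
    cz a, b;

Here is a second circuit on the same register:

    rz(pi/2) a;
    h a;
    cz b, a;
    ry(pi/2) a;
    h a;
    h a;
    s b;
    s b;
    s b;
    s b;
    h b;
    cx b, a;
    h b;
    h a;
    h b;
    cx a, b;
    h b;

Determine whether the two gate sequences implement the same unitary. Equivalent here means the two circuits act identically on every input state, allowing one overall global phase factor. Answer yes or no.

No: there is an input state on which the two circuits produce genuinely different outputs (not merely differing by a phase).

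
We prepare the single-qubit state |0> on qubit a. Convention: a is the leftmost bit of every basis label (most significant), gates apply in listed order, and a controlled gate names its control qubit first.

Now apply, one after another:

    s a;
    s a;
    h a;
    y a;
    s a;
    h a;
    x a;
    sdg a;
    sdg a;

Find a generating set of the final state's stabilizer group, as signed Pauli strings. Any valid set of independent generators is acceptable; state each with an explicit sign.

The stabilizer group can be generated by +Y, among other valid generating sets.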